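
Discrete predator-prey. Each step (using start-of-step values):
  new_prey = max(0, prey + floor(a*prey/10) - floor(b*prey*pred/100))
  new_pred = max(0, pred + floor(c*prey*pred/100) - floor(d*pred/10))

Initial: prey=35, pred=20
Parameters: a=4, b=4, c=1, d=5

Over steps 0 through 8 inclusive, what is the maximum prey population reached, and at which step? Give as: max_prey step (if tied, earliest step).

Step 1: prey: 35+14-28=21; pred: 20+7-10=17
Step 2: prey: 21+8-14=15; pred: 17+3-8=12
Step 3: prey: 15+6-7=14; pred: 12+1-6=7
Step 4: prey: 14+5-3=16; pred: 7+0-3=4
Step 5: prey: 16+6-2=20; pred: 4+0-2=2
Step 6: prey: 20+8-1=27; pred: 2+0-1=1
Step 7: prey: 27+10-1=36; pred: 1+0-0=1
Step 8: prey: 36+14-1=49; pred: 1+0-0=1
Max prey = 49 at step 8

Answer: 49 8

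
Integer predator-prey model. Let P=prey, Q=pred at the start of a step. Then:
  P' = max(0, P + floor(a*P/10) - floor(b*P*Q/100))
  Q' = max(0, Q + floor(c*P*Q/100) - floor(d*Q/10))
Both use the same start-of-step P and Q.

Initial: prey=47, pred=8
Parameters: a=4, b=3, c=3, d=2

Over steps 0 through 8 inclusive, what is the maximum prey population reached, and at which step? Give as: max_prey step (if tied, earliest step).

Answer: 54 1

Derivation:
Step 1: prey: 47+18-11=54; pred: 8+11-1=18
Step 2: prey: 54+21-29=46; pred: 18+29-3=44
Step 3: prey: 46+18-60=4; pred: 44+60-8=96
Step 4: prey: 4+1-11=0; pred: 96+11-19=88
Step 5: prey: 0+0-0=0; pred: 88+0-17=71
Step 6: prey: 0+0-0=0; pred: 71+0-14=57
Step 7: prey: 0+0-0=0; pred: 57+0-11=46
Step 8: prey: 0+0-0=0; pred: 46+0-9=37
Max prey = 54 at step 1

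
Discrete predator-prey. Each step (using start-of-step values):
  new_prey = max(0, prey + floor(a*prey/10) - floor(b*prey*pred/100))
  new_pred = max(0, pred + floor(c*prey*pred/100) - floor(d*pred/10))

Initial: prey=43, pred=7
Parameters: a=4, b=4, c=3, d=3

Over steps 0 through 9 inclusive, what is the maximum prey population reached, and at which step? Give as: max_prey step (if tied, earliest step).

Answer: 48 1

Derivation:
Step 1: prey: 43+17-12=48; pred: 7+9-2=14
Step 2: prey: 48+19-26=41; pred: 14+20-4=30
Step 3: prey: 41+16-49=8; pred: 30+36-9=57
Step 4: prey: 8+3-18=0; pred: 57+13-17=53
Step 5: prey: 0+0-0=0; pred: 53+0-15=38
Step 6: prey: 0+0-0=0; pred: 38+0-11=27
Step 7: prey: 0+0-0=0; pred: 27+0-8=19
Step 8: prey: 0+0-0=0; pred: 19+0-5=14
Step 9: prey: 0+0-0=0; pred: 14+0-4=10
Max prey = 48 at step 1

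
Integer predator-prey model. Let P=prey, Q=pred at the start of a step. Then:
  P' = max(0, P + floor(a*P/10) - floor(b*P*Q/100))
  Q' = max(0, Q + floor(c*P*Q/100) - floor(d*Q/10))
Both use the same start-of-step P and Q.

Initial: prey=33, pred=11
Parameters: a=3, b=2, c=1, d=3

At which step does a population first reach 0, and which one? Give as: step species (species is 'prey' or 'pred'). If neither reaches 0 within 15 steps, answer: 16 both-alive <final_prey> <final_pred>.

Step 1: prey: 33+9-7=35; pred: 11+3-3=11
Step 2: prey: 35+10-7=38; pred: 11+3-3=11
Step 3: prey: 38+11-8=41; pred: 11+4-3=12
Step 4: prey: 41+12-9=44; pred: 12+4-3=13
Step 5: prey: 44+13-11=46; pred: 13+5-3=15
Step 6: prey: 46+13-13=46; pred: 15+6-4=17
Step 7: prey: 46+13-15=44; pred: 17+7-5=19
Step 8: prey: 44+13-16=41; pred: 19+8-5=22
Step 9: prey: 41+12-18=35; pred: 22+9-6=25
Step 10: prey: 35+10-17=28; pred: 25+8-7=26
Step 11: prey: 28+8-14=22; pred: 26+7-7=26
Step 12: prey: 22+6-11=17; pred: 26+5-7=24
Step 13: prey: 17+5-8=14; pred: 24+4-7=21
Step 14: prey: 14+4-5=13; pred: 21+2-6=17
Step 15: prey: 13+3-4=12; pred: 17+2-5=14
No extinction within 15 steps

Answer: 16 both-alive 12 14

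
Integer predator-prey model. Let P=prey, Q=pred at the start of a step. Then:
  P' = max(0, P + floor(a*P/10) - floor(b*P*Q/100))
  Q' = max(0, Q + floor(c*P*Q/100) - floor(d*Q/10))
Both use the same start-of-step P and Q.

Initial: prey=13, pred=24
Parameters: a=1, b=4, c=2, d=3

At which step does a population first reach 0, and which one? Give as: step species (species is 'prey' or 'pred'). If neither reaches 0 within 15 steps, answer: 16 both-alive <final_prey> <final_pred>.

Step 1: prey: 13+1-12=2; pred: 24+6-7=23
Step 2: prey: 2+0-1=1; pred: 23+0-6=17
Step 3: prey: 1+0-0=1; pred: 17+0-5=12
Step 4: prey: 1+0-0=1; pred: 12+0-3=9
Step 5: prey: 1+0-0=1; pred: 9+0-2=7
Step 6: prey: 1+0-0=1; pred: 7+0-2=5
Step 7: prey: 1+0-0=1; pred: 5+0-1=4
Step 8: prey: 1+0-0=1; pred: 4+0-1=3
Step 9: prey: 1+0-0=1; pred: 3+0-0=3
Steps 10-15: state stable at prey=1, pred=3 (no change)
No extinction within 15 steps

Answer: 16 both-alive 1 3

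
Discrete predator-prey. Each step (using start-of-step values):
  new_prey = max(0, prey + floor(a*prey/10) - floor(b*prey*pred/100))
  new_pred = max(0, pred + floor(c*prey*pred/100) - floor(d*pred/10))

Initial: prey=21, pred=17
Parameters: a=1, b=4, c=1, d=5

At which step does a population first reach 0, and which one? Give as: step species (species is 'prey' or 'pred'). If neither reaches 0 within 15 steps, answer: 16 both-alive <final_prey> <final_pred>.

Step 1: prey: 21+2-14=9; pred: 17+3-8=12
Step 2: prey: 9+0-4=5; pred: 12+1-6=7
Step 3: prey: 5+0-1=4; pred: 7+0-3=4
Step 4: prey: 4+0-0=4; pred: 4+0-2=2
Step 5: prey: 4+0-0=4; pred: 2+0-1=1
Step 6: prey: 4+0-0=4; pred: 1+0-0=1
Steps 7-15: state stable at prey=4, pred=1 (no change)
No extinction within 15 steps

Answer: 16 both-alive 4 1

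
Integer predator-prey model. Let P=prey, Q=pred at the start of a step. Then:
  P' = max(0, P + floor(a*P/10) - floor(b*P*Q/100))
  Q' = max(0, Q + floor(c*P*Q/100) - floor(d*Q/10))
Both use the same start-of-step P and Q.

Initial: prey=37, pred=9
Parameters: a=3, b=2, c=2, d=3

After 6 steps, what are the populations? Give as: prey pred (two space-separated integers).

Step 1: prey: 37+11-6=42; pred: 9+6-2=13
Step 2: prey: 42+12-10=44; pred: 13+10-3=20
Step 3: prey: 44+13-17=40; pred: 20+17-6=31
Step 4: prey: 40+12-24=28; pred: 31+24-9=46
Step 5: prey: 28+8-25=11; pred: 46+25-13=58
Step 6: prey: 11+3-12=2; pred: 58+12-17=53

Answer: 2 53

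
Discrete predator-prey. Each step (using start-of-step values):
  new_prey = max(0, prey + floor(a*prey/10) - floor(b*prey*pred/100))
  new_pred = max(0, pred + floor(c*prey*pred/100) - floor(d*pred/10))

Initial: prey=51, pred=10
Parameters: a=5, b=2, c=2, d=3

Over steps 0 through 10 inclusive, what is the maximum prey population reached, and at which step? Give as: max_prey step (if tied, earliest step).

Step 1: prey: 51+25-10=66; pred: 10+10-3=17
Step 2: prey: 66+33-22=77; pred: 17+22-5=34
Step 3: prey: 77+38-52=63; pred: 34+52-10=76
Step 4: prey: 63+31-95=0; pred: 76+95-22=149
Step 5: prey: 0+0-0=0; pred: 149+0-44=105
Step 6: prey: 0+0-0=0; pred: 105+0-31=74
Step 7: prey: 0+0-0=0; pred: 74+0-22=52
Step 8: prey: 0+0-0=0; pred: 52+0-15=37
Step 9: prey: 0+0-0=0; pred: 37+0-11=26
Step 10: prey: 0+0-0=0; pred: 26+0-7=19
Max prey = 77 at step 2

Answer: 77 2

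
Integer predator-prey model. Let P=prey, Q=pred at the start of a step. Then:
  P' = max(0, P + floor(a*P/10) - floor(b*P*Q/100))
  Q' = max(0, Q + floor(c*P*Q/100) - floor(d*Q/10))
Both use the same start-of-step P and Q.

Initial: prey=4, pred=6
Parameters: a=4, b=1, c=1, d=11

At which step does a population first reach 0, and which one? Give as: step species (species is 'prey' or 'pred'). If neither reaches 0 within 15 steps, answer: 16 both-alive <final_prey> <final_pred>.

Step 1: prey: 4+1-0=5; pred: 6+0-6=0
First extinction: pred at step 1

Answer: 1 pred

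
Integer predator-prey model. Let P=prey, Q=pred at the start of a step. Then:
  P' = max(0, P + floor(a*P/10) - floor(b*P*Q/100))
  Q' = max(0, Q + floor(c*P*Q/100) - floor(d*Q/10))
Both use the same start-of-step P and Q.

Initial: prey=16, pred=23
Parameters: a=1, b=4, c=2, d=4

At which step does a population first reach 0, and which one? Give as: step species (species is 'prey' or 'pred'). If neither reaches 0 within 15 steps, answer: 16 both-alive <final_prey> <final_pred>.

Step 1: prey: 16+1-14=3; pred: 23+7-9=21
Step 2: prey: 3+0-2=1; pred: 21+1-8=14
Step 3: prey: 1+0-0=1; pred: 14+0-5=9
Step 4: prey: 1+0-0=1; pred: 9+0-3=6
Step 5: prey: 1+0-0=1; pred: 6+0-2=4
Step 6: prey: 1+0-0=1; pred: 4+0-1=3
Step 7: prey: 1+0-0=1; pred: 3+0-1=2
Step 8: prey: 1+0-0=1; pred: 2+0-0=2
Steps 9-15: state stable at prey=1, pred=2 (no change)
No extinction within 15 steps

Answer: 16 both-alive 1 2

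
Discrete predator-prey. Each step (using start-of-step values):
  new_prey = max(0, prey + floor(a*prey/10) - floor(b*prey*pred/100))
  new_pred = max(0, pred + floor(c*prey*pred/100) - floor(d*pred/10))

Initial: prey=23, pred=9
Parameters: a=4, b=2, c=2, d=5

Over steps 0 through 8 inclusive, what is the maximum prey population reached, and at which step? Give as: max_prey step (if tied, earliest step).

Answer: 53 5

Derivation:
Step 1: prey: 23+9-4=28; pred: 9+4-4=9
Step 2: prey: 28+11-5=34; pred: 9+5-4=10
Step 3: prey: 34+13-6=41; pred: 10+6-5=11
Step 4: prey: 41+16-9=48; pred: 11+9-5=15
Step 5: prey: 48+19-14=53; pred: 15+14-7=22
Step 6: prey: 53+21-23=51; pred: 22+23-11=34
Step 7: prey: 51+20-34=37; pred: 34+34-17=51
Step 8: prey: 37+14-37=14; pred: 51+37-25=63
Max prey = 53 at step 5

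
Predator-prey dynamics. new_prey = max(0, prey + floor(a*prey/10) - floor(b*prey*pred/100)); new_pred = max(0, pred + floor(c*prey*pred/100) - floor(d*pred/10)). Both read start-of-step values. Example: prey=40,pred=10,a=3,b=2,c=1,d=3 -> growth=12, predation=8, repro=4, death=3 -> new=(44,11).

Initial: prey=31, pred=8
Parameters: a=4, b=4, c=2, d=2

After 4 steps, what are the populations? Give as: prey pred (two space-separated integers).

Answer: 12 30

Derivation:
Step 1: prey: 31+12-9=34; pred: 8+4-1=11
Step 2: prey: 34+13-14=33; pred: 11+7-2=16
Step 3: prey: 33+13-21=25; pred: 16+10-3=23
Step 4: prey: 25+10-23=12; pred: 23+11-4=30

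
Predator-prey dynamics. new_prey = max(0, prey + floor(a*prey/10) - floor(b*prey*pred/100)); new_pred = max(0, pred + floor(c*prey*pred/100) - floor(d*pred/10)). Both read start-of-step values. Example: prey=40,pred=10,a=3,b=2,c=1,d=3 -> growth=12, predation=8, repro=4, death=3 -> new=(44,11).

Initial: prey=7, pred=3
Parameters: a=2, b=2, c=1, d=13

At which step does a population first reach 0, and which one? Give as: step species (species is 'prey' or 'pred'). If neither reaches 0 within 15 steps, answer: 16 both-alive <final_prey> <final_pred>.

Answer: 1 pred

Derivation:
Step 1: prey: 7+1-0=8; pred: 3+0-3=0
First extinction: pred at step 1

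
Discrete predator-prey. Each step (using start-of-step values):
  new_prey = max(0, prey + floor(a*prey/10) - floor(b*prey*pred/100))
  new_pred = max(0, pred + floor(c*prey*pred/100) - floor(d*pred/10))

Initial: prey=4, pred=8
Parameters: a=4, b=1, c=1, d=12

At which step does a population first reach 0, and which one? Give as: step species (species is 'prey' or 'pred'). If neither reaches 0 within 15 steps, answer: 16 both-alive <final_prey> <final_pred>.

Step 1: prey: 4+1-0=5; pred: 8+0-9=0
First extinction: pred at step 1

Answer: 1 pred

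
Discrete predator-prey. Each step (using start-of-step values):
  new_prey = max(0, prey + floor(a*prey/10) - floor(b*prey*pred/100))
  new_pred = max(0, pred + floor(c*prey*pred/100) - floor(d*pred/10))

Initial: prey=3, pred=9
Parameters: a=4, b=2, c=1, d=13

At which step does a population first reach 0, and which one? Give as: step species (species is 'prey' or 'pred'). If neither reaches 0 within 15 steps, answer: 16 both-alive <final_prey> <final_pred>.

Answer: 1 pred

Derivation:
Step 1: prey: 3+1-0=4; pred: 9+0-11=0
First extinction: pred at step 1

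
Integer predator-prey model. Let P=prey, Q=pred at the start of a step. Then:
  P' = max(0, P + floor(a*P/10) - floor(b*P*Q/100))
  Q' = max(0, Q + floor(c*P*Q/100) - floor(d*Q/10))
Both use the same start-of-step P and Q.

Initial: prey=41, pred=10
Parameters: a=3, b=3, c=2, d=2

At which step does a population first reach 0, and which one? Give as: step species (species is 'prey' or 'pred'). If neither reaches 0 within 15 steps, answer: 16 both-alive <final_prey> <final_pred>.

Answer: 5 prey

Derivation:
Step 1: prey: 41+12-12=41; pred: 10+8-2=16
Step 2: prey: 41+12-19=34; pred: 16+13-3=26
Step 3: prey: 34+10-26=18; pred: 26+17-5=38
Step 4: prey: 18+5-20=3; pred: 38+13-7=44
Step 5: prey: 3+0-3=0; pred: 44+2-8=38
First extinction: prey at step 5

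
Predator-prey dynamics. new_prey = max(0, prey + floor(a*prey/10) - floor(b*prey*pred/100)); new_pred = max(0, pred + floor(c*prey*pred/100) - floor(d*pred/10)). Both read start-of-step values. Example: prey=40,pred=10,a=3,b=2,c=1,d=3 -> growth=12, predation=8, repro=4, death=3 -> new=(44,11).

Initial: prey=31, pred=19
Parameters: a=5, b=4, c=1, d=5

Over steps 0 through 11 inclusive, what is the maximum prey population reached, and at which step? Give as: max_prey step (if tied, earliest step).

Step 1: prey: 31+15-23=23; pred: 19+5-9=15
Step 2: prey: 23+11-13=21; pred: 15+3-7=11
Step 3: prey: 21+10-9=22; pred: 11+2-5=8
Step 4: prey: 22+11-7=26; pred: 8+1-4=5
Step 5: prey: 26+13-5=34; pred: 5+1-2=4
Step 6: prey: 34+17-5=46; pred: 4+1-2=3
Step 7: prey: 46+23-5=64; pred: 3+1-1=3
Step 8: prey: 64+32-7=89; pred: 3+1-1=3
Step 9: prey: 89+44-10=123; pred: 3+2-1=4
Step 10: prey: 123+61-19=165; pred: 4+4-2=6
Step 11: prey: 165+82-39=208; pred: 6+9-3=12
Max prey = 208 at step 11

Answer: 208 11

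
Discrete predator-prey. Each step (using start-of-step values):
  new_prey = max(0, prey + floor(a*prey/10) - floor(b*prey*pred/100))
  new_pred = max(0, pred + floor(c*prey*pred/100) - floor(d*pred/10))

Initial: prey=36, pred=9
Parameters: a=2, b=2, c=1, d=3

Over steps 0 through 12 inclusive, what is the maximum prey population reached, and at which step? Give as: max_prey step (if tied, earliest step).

Answer: 37 1

Derivation:
Step 1: prey: 36+7-6=37; pred: 9+3-2=10
Step 2: prey: 37+7-7=37; pred: 10+3-3=10
Step 3: prey: 37+7-7=37; pred: 10+3-3=10
Step 4: prey: 37+7-7=37; pred: 10+3-3=10
Step 5: prey: 37+7-7=37; pred: 10+3-3=10
Step 6: prey: 37+7-7=37; pred: 10+3-3=10
Step 7: prey: 37+7-7=37; pred: 10+3-3=10
Step 8: prey: 37+7-7=37; pred: 10+3-3=10
Step 9: prey: 37+7-7=37; pred: 10+3-3=10
Step 10: prey: 37+7-7=37; pred: 10+3-3=10
Step 11: prey: 37+7-7=37; pred: 10+3-3=10
Step 12: prey: 37+7-7=37; pred: 10+3-3=10
Max prey = 37 at step 1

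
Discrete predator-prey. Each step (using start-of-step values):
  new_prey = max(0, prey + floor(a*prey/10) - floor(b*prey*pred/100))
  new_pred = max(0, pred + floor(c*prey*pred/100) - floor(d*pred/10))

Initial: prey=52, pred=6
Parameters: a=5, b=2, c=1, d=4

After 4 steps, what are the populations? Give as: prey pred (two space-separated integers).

Answer: 154 28

Derivation:
Step 1: prey: 52+26-6=72; pred: 6+3-2=7
Step 2: prey: 72+36-10=98; pred: 7+5-2=10
Step 3: prey: 98+49-19=128; pred: 10+9-4=15
Step 4: prey: 128+64-38=154; pred: 15+19-6=28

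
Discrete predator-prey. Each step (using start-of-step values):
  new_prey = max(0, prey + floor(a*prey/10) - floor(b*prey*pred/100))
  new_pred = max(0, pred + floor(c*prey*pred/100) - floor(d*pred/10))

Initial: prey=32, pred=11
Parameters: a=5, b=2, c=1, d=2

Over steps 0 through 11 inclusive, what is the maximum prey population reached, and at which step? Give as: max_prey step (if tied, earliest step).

Answer: 72 4

Derivation:
Step 1: prey: 32+16-7=41; pred: 11+3-2=12
Step 2: prey: 41+20-9=52; pred: 12+4-2=14
Step 3: prey: 52+26-14=64; pred: 14+7-2=19
Step 4: prey: 64+32-24=72; pred: 19+12-3=28
Step 5: prey: 72+36-40=68; pred: 28+20-5=43
Step 6: prey: 68+34-58=44; pred: 43+29-8=64
Step 7: prey: 44+22-56=10; pred: 64+28-12=80
Step 8: prey: 10+5-16=0; pred: 80+8-16=72
Step 9: prey: 0+0-0=0; pred: 72+0-14=58
Step 10: prey: 0+0-0=0; pred: 58+0-11=47
Step 11: prey: 0+0-0=0; pred: 47+0-9=38
Max prey = 72 at step 4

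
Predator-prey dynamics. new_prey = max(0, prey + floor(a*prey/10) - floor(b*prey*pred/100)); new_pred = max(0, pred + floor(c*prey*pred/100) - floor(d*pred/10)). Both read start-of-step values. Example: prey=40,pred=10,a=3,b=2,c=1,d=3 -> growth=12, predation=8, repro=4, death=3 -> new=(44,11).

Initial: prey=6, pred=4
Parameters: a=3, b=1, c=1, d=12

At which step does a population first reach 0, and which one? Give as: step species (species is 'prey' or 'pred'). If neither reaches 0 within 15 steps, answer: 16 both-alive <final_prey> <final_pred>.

Step 1: prey: 6+1-0=7; pred: 4+0-4=0
First extinction: pred at step 1

Answer: 1 pred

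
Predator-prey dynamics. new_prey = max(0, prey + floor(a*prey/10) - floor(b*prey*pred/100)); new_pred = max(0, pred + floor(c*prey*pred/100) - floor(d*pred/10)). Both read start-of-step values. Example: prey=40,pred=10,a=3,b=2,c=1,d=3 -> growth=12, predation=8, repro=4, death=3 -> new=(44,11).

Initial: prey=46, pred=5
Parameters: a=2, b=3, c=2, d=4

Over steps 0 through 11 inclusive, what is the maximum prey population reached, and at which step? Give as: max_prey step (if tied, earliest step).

Step 1: prey: 46+9-6=49; pred: 5+4-2=7
Step 2: prey: 49+9-10=48; pred: 7+6-2=11
Step 3: prey: 48+9-15=42; pred: 11+10-4=17
Step 4: prey: 42+8-21=29; pred: 17+14-6=25
Step 5: prey: 29+5-21=13; pred: 25+14-10=29
Step 6: prey: 13+2-11=4; pred: 29+7-11=25
Step 7: prey: 4+0-3=1; pred: 25+2-10=17
Step 8: prey: 1+0-0=1; pred: 17+0-6=11
Step 9: prey: 1+0-0=1; pred: 11+0-4=7
Step 10: prey: 1+0-0=1; pred: 7+0-2=5
Step 11: prey: 1+0-0=1; pred: 5+0-2=3
Max prey = 49 at step 1

Answer: 49 1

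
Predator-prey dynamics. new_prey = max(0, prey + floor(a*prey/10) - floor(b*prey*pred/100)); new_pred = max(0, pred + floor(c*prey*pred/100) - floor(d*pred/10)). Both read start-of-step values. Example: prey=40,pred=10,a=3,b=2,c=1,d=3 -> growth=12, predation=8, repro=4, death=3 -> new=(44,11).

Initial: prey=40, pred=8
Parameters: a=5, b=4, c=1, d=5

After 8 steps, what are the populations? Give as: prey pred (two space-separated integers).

Answer: 40 33

Derivation:
Step 1: prey: 40+20-12=48; pred: 8+3-4=7
Step 2: prey: 48+24-13=59; pred: 7+3-3=7
Step 3: prey: 59+29-16=72; pred: 7+4-3=8
Step 4: prey: 72+36-23=85; pred: 8+5-4=9
Step 5: prey: 85+42-30=97; pred: 9+7-4=12
Step 6: prey: 97+48-46=99; pred: 12+11-6=17
Step 7: prey: 99+49-67=81; pred: 17+16-8=25
Step 8: prey: 81+40-81=40; pred: 25+20-12=33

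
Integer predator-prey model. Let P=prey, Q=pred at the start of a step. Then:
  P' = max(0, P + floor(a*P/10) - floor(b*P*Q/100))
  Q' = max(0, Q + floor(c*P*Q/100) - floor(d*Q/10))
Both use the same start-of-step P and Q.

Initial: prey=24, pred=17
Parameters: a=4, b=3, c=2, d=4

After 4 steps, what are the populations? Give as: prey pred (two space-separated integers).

Step 1: prey: 24+9-12=21; pred: 17+8-6=19
Step 2: prey: 21+8-11=18; pred: 19+7-7=19
Step 3: prey: 18+7-10=15; pred: 19+6-7=18
Step 4: prey: 15+6-8=13; pred: 18+5-7=16

Answer: 13 16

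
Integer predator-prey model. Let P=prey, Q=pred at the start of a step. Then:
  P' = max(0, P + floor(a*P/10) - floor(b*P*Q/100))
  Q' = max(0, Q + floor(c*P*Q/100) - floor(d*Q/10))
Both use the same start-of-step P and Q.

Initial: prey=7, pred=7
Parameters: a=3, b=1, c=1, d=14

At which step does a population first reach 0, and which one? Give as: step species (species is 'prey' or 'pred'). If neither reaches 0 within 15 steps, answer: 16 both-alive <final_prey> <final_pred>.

Step 1: prey: 7+2-0=9; pred: 7+0-9=0
First extinction: pred at step 1

Answer: 1 pred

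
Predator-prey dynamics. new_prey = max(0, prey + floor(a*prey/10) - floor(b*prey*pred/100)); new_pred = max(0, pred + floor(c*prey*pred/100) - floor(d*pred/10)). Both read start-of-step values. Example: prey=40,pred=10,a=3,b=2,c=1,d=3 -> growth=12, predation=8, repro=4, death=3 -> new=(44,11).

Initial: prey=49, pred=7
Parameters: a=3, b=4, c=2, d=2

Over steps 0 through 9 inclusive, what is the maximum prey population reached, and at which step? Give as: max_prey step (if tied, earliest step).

Step 1: prey: 49+14-13=50; pred: 7+6-1=12
Step 2: prey: 50+15-24=41; pred: 12+12-2=22
Step 3: prey: 41+12-36=17; pred: 22+18-4=36
Step 4: prey: 17+5-24=0; pred: 36+12-7=41
Step 5: prey: 0+0-0=0; pred: 41+0-8=33
Step 6: prey: 0+0-0=0; pred: 33+0-6=27
Step 7: prey: 0+0-0=0; pred: 27+0-5=22
Step 8: prey: 0+0-0=0; pred: 22+0-4=18
Step 9: prey: 0+0-0=0; pred: 18+0-3=15
Max prey = 50 at step 1

Answer: 50 1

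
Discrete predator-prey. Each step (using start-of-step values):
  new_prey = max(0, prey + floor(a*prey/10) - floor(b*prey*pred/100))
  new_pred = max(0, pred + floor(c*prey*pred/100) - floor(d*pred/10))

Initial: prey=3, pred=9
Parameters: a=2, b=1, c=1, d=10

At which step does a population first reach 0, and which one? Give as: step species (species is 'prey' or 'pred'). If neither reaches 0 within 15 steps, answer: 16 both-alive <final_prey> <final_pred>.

Answer: 1 pred

Derivation:
Step 1: prey: 3+0-0=3; pred: 9+0-9=0
First extinction: pred at step 1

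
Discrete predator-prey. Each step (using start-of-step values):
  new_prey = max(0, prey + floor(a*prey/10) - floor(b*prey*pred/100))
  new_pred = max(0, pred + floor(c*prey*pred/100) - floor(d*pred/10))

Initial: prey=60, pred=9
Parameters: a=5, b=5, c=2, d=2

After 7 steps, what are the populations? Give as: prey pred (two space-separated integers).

Answer: 0 25

Derivation:
Step 1: prey: 60+30-27=63; pred: 9+10-1=18
Step 2: prey: 63+31-56=38; pred: 18+22-3=37
Step 3: prey: 38+19-70=0; pred: 37+28-7=58
Step 4: prey: 0+0-0=0; pred: 58+0-11=47
Step 5: prey: 0+0-0=0; pred: 47+0-9=38
Step 6: prey: 0+0-0=0; pred: 38+0-7=31
Step 7: prey: 0+0-0=0; pred: 31+0-6=25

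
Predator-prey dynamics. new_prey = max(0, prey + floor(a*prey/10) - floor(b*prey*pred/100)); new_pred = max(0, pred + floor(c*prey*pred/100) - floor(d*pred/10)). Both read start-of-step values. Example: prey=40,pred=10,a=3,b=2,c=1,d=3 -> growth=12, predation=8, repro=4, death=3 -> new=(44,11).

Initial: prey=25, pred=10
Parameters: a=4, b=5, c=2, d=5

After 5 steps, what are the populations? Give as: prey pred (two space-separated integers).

Answer: 21 6

Derivation:
Step 1: prey: 25+10-12=23; pred: 10+5-5=10
Step 2: prey: 23+9-11=21; pred: 10+4-5=9
Step 3: prey: 21+8-9=20; pred: 9+3-4=8
Step 4: prey: 20+8-8=20; pred: 8+3-4=7
Step 5: prey: 20+8-7=21; pred: 7+2-3=6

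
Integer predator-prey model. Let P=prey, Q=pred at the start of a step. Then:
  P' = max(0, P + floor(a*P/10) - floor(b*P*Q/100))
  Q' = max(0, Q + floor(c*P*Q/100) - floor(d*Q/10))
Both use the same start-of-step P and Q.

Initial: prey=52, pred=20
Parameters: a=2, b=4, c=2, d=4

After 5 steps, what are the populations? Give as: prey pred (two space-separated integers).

Step 1: prey: 52+10-41=21; pred: 20+20-8=32
Step 2: prey: 21+4-26=0; pred: 32+13-12=33
Step 3: prey: 0+0-0=0; pred: 33+0-13=20
Step 4: prey: 0+0-0=0; pred: 20+0-8=12
Step 5: prey: 0+0-0=0; pred: 12+0-4=8

Answer: 0 8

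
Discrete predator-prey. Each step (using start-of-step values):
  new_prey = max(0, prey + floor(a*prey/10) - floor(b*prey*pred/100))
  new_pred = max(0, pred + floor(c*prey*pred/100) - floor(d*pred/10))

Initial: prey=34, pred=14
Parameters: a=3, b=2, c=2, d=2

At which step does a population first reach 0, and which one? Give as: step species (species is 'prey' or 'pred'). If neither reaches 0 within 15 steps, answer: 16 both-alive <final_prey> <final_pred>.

Answer: 6 prey

Derivation:
Step 1: prey: 34+10-9=35; pred: 14+9-2=21
Step 2: prey: 35+10-14=31; pred: 21+14-4=31
Step 3: prey: 31+9-19=21; pred: 31+19-6=44
Step 4: prey: 21+6-18=9; pred: 44+18-8=54
Step 5: prey: 9+2-9=2; pred: 54+9-10=53
Step 6: prey: 2+0-2=0; pred: 53+2-10=45
First extinction: prey at step 6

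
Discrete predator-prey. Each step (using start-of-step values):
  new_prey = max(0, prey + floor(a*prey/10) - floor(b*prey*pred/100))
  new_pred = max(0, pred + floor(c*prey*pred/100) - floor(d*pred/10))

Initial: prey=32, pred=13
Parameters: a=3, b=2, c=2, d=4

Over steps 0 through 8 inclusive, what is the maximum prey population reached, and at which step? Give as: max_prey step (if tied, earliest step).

Step 1: prey: 32+9-8=33; pred: 13+8-5=16
Step 2: prey: 33+9-10=32; pred: 16+10-6=20
Step 3: prey: 32+9-12=29; pred: 20+12-8=24
Step 4: prey: 29+8-13=24; pred: 24+13-9=28
Step 5: prey: 24+7-13=18; pred: 28+13-11=30
Step 6: prey: 18+5-10=13; pred: 30+10-12=28
Step 7: prey: 13+3-7=9; pred: 28+7-11=24
Step 8: prey: 9+2-4=7; pred: 24+4-9=19
Max prey = 33 at step 1

Answer: 33 1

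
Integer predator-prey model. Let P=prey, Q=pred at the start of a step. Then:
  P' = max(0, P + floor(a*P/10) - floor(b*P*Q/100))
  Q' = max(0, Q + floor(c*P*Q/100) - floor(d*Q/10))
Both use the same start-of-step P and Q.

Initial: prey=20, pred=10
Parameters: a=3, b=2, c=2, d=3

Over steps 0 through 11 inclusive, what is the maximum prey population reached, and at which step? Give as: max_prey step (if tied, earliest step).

Step 1: prey: 20+6-4=22; pred: 10+4-3=11
Step 2: prey: 22+6-4=24; pred: 11+4-3=12
Step 3: prey: 24+7-5=26; pred: 12+5-3=14
Step 4: prey: 26+7-7=26; pred: 14+7-4=17
Step 5: prey: 26+7-8=25; pred: 17+8-5=20
Step 6: prey: 25+7-10=22; pred: 20+10-6=24
Step 7: prey: 22+6-10=18; pred: 24+10-7=27
Step 8: prey: 18+5-9=14; pred: 27+9-8=28
Step 9: prey: 14+4-7=11; pred: 28+7-8=27
Step 10: prey: 11+3-5=9; pred: 27+5-8=24
Step 11: prey: 9+2-4=7; pred: 24+4-7=21
Max prey = 26 at step 3

Answer: 26 3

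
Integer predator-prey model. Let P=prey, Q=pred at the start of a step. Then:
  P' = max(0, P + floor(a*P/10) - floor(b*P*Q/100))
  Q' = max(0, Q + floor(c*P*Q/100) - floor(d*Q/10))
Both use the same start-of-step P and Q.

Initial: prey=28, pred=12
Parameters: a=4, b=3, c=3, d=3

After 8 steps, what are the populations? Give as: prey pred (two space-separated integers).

Step 1: prey: 28+11-10=29; pred: 12+10-3=19
Step 2: prey: 29+11-16=24; pred: 19+16-5=30
Step 3: prey: 24+9-21=12; pred: 30+21-9=42
Step 4: prey: 12+4-15=1; pred: 42+15-12=45
Step 5: prey: 1+0-1=0; pred: 45+1-13=33
Step 6: prey: 0+0-0=0; pred: 33+0-9=24
Step 7: prey: 0+0-0=0; pred: 24+0-7=17
Step 8: prey: 0+0-0=0; pred: 17+0-5=12

Answer: 0 12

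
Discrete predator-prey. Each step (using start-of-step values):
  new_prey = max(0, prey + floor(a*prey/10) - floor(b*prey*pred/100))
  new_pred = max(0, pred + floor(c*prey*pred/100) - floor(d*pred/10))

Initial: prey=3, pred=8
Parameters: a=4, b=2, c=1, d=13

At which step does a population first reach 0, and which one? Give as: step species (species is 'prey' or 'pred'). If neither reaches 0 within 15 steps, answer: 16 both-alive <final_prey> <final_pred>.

Step 1: prey: 3+1-0=4; pred: 8+0-10=0
First extinction: pred at step 1

Answer: 1 pred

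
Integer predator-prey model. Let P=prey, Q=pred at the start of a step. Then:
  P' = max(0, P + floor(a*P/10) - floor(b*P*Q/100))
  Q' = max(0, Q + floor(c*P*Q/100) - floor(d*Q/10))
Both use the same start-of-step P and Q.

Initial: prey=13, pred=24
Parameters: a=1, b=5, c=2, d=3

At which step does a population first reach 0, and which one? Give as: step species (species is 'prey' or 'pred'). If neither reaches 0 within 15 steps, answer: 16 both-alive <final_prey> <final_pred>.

Step 1: prey: 13+1-15=0; pred: 24+6-7=23
First extinction: prey at step 1

Answer: 1 prey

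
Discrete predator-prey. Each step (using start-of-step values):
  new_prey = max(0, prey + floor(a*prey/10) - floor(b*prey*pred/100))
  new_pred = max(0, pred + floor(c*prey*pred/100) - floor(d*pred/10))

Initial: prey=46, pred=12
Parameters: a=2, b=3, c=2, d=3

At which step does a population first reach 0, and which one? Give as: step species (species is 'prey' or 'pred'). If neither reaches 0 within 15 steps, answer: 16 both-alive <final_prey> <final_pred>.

Answer: 16 both-alive 1 3

Derivation:
Step 1: prey: 46+9-16=39; pred: 12+11-3=20
Step 2: prey: 39+7-23=23; pred: 20+15-6=29
Step 3: prey: 23+4-20=7; pred: 29+13-8=34
Step 4: prey: 7+1-7=1; pred: 34+4-10=28
Step 5: prey: 1+0-0=1; pred: 28+0-8=20
Step 6: prey: 1+0-0=1; pred: 20+0-6=14
Step 7: prey: 1+0-0=1; pred: 14+0-4=10
Step 8: prey: 1+0-0=1; pred: 10+0-3=7
Step 9: prey: 1+0-0=1; pred: 7+0-2=5
Step 10: prey: 1+0-0=1; pred: 5+0-1=4
Step 11: prey: 1+0-0=1; pred: 4+0-1=3
Step 12: prey: 1+0-0=1; pred: 3+0-0=3
Steps 13-15: state stable at prey=1, pred=3 (no change)
No extinction within 15 steps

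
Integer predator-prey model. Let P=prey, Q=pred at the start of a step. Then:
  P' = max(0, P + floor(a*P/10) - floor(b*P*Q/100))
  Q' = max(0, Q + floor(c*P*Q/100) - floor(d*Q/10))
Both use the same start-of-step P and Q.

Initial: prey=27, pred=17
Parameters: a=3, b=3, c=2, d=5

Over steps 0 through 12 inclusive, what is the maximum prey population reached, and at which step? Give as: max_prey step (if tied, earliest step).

Answer: 40 12

Derivation:
Step 1: prey: 27+8-13=22; pred: 17+9-8=18
Step 2: prey: 22+6-11=17; pred: 18+7-9=16
Step 3: prey: 17+5-8=14; pred: 16+5-8=13
Step 4: prey: 14+4-5=13; pred: 13+3-6=10
Step 5: prey: 13+3-3=13; pred: 10+2-5=7
Step 6: prey: 13+3-2=14; pred: 7+1-3=5
Step 7: prey: 14+4-2=16; pred: 5+1-2=4
Step 8: prey: 16+4-1=19; pred: 4+1-2=3
Step 9: prey: 19+5-1=23; pred: 3+1-1=3
Step 10: prey: 23+6-2=27; pred: 3+1-1=3
Step 11: prey: 27+8-2=33; pred: 3+1-1=3
Step 12: prey: 33+9-2=40; pred: 3+1-1=3
Max prey = 40 at step 12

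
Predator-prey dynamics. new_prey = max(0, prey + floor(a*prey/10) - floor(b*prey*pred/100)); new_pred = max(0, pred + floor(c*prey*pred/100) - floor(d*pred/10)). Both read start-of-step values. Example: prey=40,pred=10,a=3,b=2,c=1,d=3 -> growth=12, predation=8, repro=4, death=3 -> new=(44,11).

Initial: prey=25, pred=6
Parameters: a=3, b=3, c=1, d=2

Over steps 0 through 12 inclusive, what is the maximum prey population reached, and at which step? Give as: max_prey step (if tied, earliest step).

Step 1: prey: 25+7-4=28; pred: 6+1-1=6
Step 2: prey: 28+8-5=31; pred: 6+1-1=6
Step 3: prey: 31+9-5=35; pred: 6+1-1=6
Step 4: prey: 35+10-6=39; pred: 6+2-1=7
Step 5: prey: 39+11-8=42; pred: 7+2-1=8
Step 6: prey: 42+12-10=44; pred: 8+3-1=10
Step 7: prey: 44+13-13=44; pred: 10+4-2=12
Step 8: prey: 44+13-15=42; pred: 12+5-2=15
Step 9: prey: 42+12-18=36; pred: 15+6-3=18
Step 10: prey: 36+10-19=27; pred: 18+6-3=21
Step 11: prey: 27+8-17=18; pred: 21+5-4=22
Step 12: prey: 18+5-11=12; pred: 22+3-4=21
Max prey = 44 at step 6

Answer: 44 6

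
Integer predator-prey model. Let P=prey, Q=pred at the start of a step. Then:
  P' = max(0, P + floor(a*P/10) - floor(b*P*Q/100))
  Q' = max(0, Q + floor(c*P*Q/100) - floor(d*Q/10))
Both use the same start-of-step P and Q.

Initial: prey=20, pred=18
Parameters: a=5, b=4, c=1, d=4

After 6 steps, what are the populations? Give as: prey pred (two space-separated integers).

Answer: 34 4

Derivation:
Step 1: prey: 20+10-14=16; pred: 18+3-7=14
Step 2: prey: 16+8-8=16; pred: 14+2-5=11
Step 3: prey: 16+8-7=17; pred: 11+1-4=8
Step 4: prey: 17+8-5=20; pred: 8+1-3=6
Step 5: prey: 20+10-4=26; pred: 6+1-2=5
Step 6: prey: 26+13-5=34; pred: 5+1-2=4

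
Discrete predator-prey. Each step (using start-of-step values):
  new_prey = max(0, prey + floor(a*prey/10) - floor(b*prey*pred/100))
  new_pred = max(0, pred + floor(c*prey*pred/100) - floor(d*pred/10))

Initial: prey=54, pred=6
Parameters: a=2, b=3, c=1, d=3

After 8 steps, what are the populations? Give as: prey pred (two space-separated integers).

Answer: 14 12

Derivation:
Step 1: prey: 54+10-9=55; pred: 6+3-1=8
Step 2: prey: 55+11-13=53; pred: 8+4-2=10
Step 3: prey: 53+10-15=48; pred: 10+5-3=12
Step 4: prey: 48+9-17=40; pred: 12+5-3=14
Step 5: prey: 40+8-16=32; pred: 14+5-4=15
Step 6: prey: 32+6-14=24; pred: 15+4-4=15
Step 7: prey: 24+4-10=18; pred: 15+3-4=14
Step 8: prey: 18+3-7=14; pred: 14+2-4=12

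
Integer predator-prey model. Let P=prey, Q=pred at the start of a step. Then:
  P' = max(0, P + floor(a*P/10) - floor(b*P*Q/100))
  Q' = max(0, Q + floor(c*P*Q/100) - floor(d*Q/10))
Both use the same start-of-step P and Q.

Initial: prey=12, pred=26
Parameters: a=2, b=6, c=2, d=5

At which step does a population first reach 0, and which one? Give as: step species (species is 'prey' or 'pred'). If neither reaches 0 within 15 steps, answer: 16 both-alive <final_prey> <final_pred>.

Answer: 1 prey

Derivation:
Step 1: prey: 12+2-18=0; pred: 26+6-13=19
First extinction: prey at step 1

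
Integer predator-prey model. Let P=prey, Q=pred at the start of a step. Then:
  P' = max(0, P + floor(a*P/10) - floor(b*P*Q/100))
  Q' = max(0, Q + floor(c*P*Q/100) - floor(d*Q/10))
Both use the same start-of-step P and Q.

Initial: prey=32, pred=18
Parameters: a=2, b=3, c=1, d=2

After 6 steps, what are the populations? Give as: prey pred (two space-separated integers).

Step 1: prey: 32+6-17=21; pred: 18+5-3=20
Step 2: prey: 21+4-12=13; pred: 20+4-4=20
Step 3: prey: 13+2-7=8; pred: 20+2-4=18
Step 4: prey: 8+1-4=5; pred: 18+1-3=16
Step 5: prey: 5+1-2=4; pred: 16+0-3=13
Step 6: prey: 4+0-1=3; pred: 13+0-2=11

Answer: 3 11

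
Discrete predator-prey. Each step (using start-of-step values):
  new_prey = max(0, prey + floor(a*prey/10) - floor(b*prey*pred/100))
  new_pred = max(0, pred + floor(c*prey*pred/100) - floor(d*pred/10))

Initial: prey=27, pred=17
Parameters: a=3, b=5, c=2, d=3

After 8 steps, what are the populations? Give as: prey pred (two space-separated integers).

Answer: 0 4

Derivation:
Step 1: prey: 27+8-22=13; pred: 17+9-5=21
Step 2: prey: 13+3-13=3; pred: 21+5-6=20
Step 3: prey: 3+0-3=0; pred: 20+1-6=15
Step 4: prey: 0+0-0=0; pred: 15+0-4=11
Step 5: prey: 0+0-0=0; pred: 11+0-3=8
Step 6: prey: 0+0-0=0; pred: 8+0-2=6
Step 7: prey: 0+0-0=0; pred: 6+0-1=5
Step 8: prey: 0+0-0=0; pred: 5+0-1=4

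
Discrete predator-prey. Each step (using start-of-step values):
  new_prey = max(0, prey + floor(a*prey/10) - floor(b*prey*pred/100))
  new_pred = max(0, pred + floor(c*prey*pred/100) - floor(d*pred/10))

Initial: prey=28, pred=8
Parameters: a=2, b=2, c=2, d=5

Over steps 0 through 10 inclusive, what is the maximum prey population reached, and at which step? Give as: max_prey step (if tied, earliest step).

Answer: 34 5

Derivation:
Step 1: prey: 28+5-4=29; pred: 8+4-4=8
Step 2: prey: 29+5-4=30; pred: 8+4-4=8
Step 3: prey: 30+6-4=32; pred: 8+4-4=8
Step 4: prey: 32+6-5=33; pred: 8+5-4=9
Step 5: prey: 33+6-5=34; pred: 9+5-4=10
Step 6: prey: 34+6-6=34; pred: 10+6-5=11
Step 7: prey: 34+6-7=33; pred: 11+7-5=13
Step 8: prey: 33+6-8=31; pred: 13+8-6=15
Step 9: prey: 31+6-9=28; pred: 15+9-7=17
Step 10: prey: 28+5-9=24; pred: 17+9-8=18
Max prey = 34 at step 5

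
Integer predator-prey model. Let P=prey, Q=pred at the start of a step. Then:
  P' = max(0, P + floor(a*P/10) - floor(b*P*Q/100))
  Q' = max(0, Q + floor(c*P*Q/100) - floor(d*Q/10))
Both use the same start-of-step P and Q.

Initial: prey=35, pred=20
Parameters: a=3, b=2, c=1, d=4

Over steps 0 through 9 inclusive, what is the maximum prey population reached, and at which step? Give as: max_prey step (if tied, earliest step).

Step 1: prey: 35+10-14=31; pred: 20+7-8=19
Step 2: prey: 31+9-11=29; pred: 19+5-7=17
Step 3: prey: 29+8-9=28; pred: 17+4-6=15
Step 4: prey: 28+8-8=28; pred: 15+4-6=13
Step 5: prey: 28+8-7=29; pred: 13+3-5=11
Step 6: prey: 29+8-6=31; pred: 11+3-4=10
Step 7: prey: 31+9-6=34; pred: 10+3-4=9
Step 8: prey: 34+10-6=38; pred: 9+3-3=9
Step 9: prey: 38+11-6=43; pred: 9+3-3=9
Max prey = 43 at step 9

Answer: 43 9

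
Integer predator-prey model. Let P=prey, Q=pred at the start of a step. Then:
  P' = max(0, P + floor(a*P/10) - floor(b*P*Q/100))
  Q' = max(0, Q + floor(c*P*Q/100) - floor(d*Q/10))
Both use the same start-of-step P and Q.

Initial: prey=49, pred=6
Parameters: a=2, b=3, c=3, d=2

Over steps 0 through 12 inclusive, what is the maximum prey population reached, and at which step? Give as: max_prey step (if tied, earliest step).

Step 1: prey: 49+9-8=50; pred: 6+8-1=13
Step 2: prey: 50+10-19=41; pred: 13+19-2=30
Step 3: prey: 41+8-36=13; pred: 30+36-6=60
Step 4: prey: 13+2-23=0; pred: 60+23-12=71
Step 5: prey: 0+0-0=0; pred: 71+0-14=57
Step 6: prey: 0+0-0=0; pred: 57+0-11=46
Step 7: prey: 0+0-0=0; pred: 46+0-9=37
Step 8: prey: 0+0-0=0; pred: 37+0-7=30
Step 9: prey: 0+0-0=0; pred: 30+0-6=24
Step 10: prey: 0+0-0=0; pred: 24+0-4=20
Step 11: prey: 0+0-0=0; pred: 20+0-4=16
Step 12: prey: 0+0-0=0; pred: 16+0-3=13
Max prey = 50 at step 1

Answer: 50 1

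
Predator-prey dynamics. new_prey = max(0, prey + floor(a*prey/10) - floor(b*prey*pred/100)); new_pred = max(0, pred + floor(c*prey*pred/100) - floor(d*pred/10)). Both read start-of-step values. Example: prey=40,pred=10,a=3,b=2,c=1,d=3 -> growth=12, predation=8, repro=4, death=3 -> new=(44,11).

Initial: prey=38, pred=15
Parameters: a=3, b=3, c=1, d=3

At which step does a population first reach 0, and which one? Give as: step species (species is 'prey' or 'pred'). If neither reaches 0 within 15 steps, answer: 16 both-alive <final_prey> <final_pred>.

Answer: 16 both-alive 31 6

Derivation:
Step 1: prey: 38+11-17=32; pred: 15+5-4=16
Step 2: prey: 32+9-15=26; pred: 16+5-4=17
Step 3: prey: 26+7-13=20; pred: 17+4-5=16
Step 4: prey: 20+6-9=17; pred: 16+3-4=15
Step 5: prey: 17+5-7=15; pred: 15+2-4=13
Step 6: prey: 15+4-5=14; pred: 13+1-3=11
Step 7: prey: 14+4-4=14; pred: 11+1-3=9
Step 8: prey: 14+4-3=15; pred: 9+1-2=8
Step 9: prey: 15+4-3=16; pred: 8+1-2=7
Step 10: prey: 16+4-3=17; pred: 7+1-2=6
Step 11: prey: 17+5-3=19; pred: 6+1-1=6
Step 12: prey: 19+5-3=21; pred: 6+1-1=6
Step 13: prey: 21+6-3=24; pred: 6+1-1=6
Step 14: prey: 24+7-4=27; pred: 6+1-1=6
Step 15: prey: 27+8-4=31; pred: 6+1-1=6
No extinction within 15 steps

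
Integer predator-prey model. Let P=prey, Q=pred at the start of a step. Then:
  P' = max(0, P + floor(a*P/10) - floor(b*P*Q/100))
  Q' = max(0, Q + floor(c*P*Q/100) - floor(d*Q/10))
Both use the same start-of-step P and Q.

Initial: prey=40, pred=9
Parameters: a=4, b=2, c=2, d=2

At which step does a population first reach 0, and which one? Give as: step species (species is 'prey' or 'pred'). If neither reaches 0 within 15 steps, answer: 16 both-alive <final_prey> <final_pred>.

Answer: 5 prey

Derivation:
Step 1: prey: 40+16-7=49; pred: 9+7-1=15
Step 2: prey: 49+19-14=54; pred: 15+14-3=26
Step 3: prey: 54+21-28=47; pred: 26+28-5=49
Step 4: prey: 47+18-46=19; pred: 49+46-9=86
Step 5: prey: 19+7-32=0; pred: 86+32-17=101
First extinction: prey at step 5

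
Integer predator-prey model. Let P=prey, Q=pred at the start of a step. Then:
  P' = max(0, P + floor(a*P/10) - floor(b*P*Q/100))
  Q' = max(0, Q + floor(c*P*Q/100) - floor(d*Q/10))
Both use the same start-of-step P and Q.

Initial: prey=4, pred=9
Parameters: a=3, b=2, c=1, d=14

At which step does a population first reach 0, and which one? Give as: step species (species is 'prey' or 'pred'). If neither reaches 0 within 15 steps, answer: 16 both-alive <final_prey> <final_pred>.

Step 1: prey: 4+1-0=5; pred: 9+0-12=0
First extinction: pred at step 1

Answer: 1 pred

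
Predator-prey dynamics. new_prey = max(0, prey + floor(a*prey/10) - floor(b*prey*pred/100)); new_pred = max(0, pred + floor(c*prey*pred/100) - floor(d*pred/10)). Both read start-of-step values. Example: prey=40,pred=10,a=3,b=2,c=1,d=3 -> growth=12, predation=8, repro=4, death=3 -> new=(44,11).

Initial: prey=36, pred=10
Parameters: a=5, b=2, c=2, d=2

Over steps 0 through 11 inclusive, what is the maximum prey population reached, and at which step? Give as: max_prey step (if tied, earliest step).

Answer: 56 2

Derivation:
Step 1: prey: 36+18-7=47; pred: 10+7-2=15
Step 2: prey: 47+23-14=56; pred: 15+14-3=26
Step 3: prey: 56+28-29=55; pred: 26+29-5=50
Step 4: prey: 55+27-55=27; pred: 50+55-10=95
Step 5: prey: 27+13-51=0; pred: 95+51-19=127
Step 6: prey: 0+0-0=0; pred: 127+0-25=102
Step 7: prey: 0+0-0=0; pred: 102+0-20=82
Step 8: prey: 0+0-0=0; pred: 82+0-16=66
Step 9: prey: 0+0-0=0; pred: 66+0-13=53
Step 10: prey: 0+0-0=0; pred: 53+0-10=43
Step 11: prey: 0+0-0=0; pred: 43+0-8=35
Max prey = 56 at step 2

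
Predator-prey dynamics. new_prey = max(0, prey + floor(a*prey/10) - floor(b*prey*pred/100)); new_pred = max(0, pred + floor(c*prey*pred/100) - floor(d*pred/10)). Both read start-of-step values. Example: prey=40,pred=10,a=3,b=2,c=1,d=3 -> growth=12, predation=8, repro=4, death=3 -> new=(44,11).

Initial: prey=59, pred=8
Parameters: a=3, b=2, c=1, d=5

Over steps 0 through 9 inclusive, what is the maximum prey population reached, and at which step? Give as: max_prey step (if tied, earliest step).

Answer: 94 4

Derivation:
Step 1: prey: 59+17-9=67; pred: 8+4-4=8
Step 2: prey: 67+20-10=77; pred: 8+5-4=9
Step 3: prey: 77+23-13=87; pred: 9+6-4=11
Step 4: prey: 87+26-19=94; pred: 11+9-5=15
Step 5: prey: 94+28-28=94; pred: 15+14-7=22
Step 6: prey: 94+28-41=81; pred: 22+20-11=31
Step 7: prey: 81+24-50=55; pred: 31+25-15=41
Step 8: prey: 55+16-45=26; pred: 41+22-20=43
Step 9: prey: 26+7-22=11; pred: 43+11-21=33
Max prey = 94 at step 4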